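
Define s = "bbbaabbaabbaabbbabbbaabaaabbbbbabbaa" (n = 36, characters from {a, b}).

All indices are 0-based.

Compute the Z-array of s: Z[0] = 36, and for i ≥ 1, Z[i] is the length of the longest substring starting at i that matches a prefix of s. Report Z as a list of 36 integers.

[36, 2, 1, 0, 0, 2, 1, 0, 0, 2, 1, 0, 0, 4, 2, 1, 0, 6, 2, 1, 0, 0, 1, 0, 0, 0, 3, 3, 4, 2, 1, 0, 2, 1, 0, 0]

Z[0]=36
i=1: i≥r, start 0; Z[1]=2 grow→box=[1,3)
i=2: min(r-i=1, Z[1]=2)=1; Z[2]=1
i=3: i≥r, start 0; Z[3]=0
i=4: i≥r, start 0; Z[4]=0
i=5: i≥r, start 0; Z[5]=2 grow→box=[5,7)
i=6: min(r-i=1, Z[1]=2)=1; Z[6]=1
i=7: i≥r, start 0; Z[7]=0
i=8: i≥r, start 0; Z[8]=0
i=9: i≥r, start 0; Z[9]=2 grow→box=[9,11)
i=10: min(r-i=1, Z[1]=2)=1; Z[10]=1
i=11: i≥r, start 0; Z[11]=0
i=12: i≥r, start 0; Z[12]=0
i=13: i≥r, start 0; Z[13]=4 grow→box=[13,17)
i=14: min(r-i=3, Z[1]=2)=2; Z[14]=2
i=15: min(r-i=2, Z[2]=1)=1; Z[15]=1
i=16: min(r-i=1, Z[3]=0)=0; Z[16]=0
i=17: i≥r, start 0; Z[17]=6 grow→box=[17,23)
i=18: min(r-i=5, Z[1]=2)=2; Z[18]=2
i=19: min(r-i=4, Z[2]=1)=1; Z[19]=1
i=20: min(r-i=3, Z[3]=0)=0; Z[20]=0
i=21: min(r-i=2, Z[4]=0)=0; Z[21]=0
i=22: min(r-i=1, Z[5]=2)=1; Z[22]=1
i=23: i≥r, start 0; Z[23]=0
i=24: i≥r, start 0; Z[24]=0
i=25: i≥r, start 0; Z[25]=0
i=26: i≥r, start 0; Z[26]=3 grow→box=[26,29)
i=27: min(r-i=2, Z[1]=2)=2; Z[27]=3 grow→box=[27,30)
i=28: min(r-i=2, Z[1]=2)=2; Z[28]=4 grow→box=[28,32)
i=29: min(r-i=3, Z[1]=2)=2; Z[29]=2
i=30: min(r-i=2, Z[2]=1)=1; Z[30]=1
i=31: min(r-i=1, Z[3]=0)=0; Z[31]=0
i=32: i≥r, start 0; Z[32]=2 grow→box=[32,34)
i=33: min(r-i=1, Z[1]=2)=1; Z[33]=1
i=34: i≥r, start 0; Z[34]=0
i=35: i≥r, start 0; Z[35]=0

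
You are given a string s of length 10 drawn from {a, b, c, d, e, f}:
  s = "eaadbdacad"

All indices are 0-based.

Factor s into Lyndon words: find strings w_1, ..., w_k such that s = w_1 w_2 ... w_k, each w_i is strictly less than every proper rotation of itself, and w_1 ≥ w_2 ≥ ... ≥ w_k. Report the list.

["e", "aadbdacad"]

emit factor 1: 'e' (i=0, period=1)
emit factor 2: 'aadbdacad' (i=1, period=9)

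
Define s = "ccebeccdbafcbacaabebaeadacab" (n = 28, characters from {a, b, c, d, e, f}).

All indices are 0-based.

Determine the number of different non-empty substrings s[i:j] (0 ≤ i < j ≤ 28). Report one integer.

rank | idx | suffix
   0 |  15 | aabebaeadacab
   1 |  26 | ab
   2 |  16 | abebaeadacab
   3 |  13 | acaabebaeadacab
   4 |  24 | acab
   5 |  22 | adacab
   6 |  20 | aeadacab
   7 |   9 | afcbacaabebaeadacab
   8 |  27 | b
   9 |  12 | bacaabebaeadacab
  10 |  19 | baeadacab
  11 |   8 | bafcbacaabebaeadacab
  12 |  17 | bebaeadacab
  13 |   3 | beccdbafcbacaabebaeadacab
  14 |  14 | caabebaeadacab
  15 |  25 | cab
  16 |  11 | cbacaabebaeadacab
  17 |   5 | ccdbafcbacaabebaeadacab
  18 |   0 | ccebeccdbafcbacaabebaeadacab
  19 |   6 | cdbafcbacaabebaeadacab
  20 |   1 | cebeccdbafcbacaabebaeadacab
  21 |  23 | dacab
  22 |   7 | dbafcbacaabebaeadacab
  23 |  21 | eadacab
  24 |  18 | ebaeadacab
  25 |   2 | ebeccdbafcbacaabebaeadacab
  26 |   4 | eccdbafcbacaabebaeadacab
  27 |  10 | fcbacaabebaeadacab

SA = [15, 26, 16, 13, 24, 22, 20, 9, 27, 12, 19, 8, 17, 3, 14, 25, 11, 5, 0, 6, 1, 23, 7, 21, 18, 2, 4, 10]
rank  pair      lcp
   1  s[15:],s[26:]  1  'a'
   2  s[26:],s[16:]  2  'ab'
   3  s[16:],s[13:]  1  'a'
   4  s[13:],s[24:]  3  'aca'
   5  s[24:],s[22:]  1  'a'
   6  s[22:],s[20:]  1  'a'
   7  s[20:],s[9:]  1  'a'
   8  s[9:],s[27:]  0  ''
   9  s[27:],s[12:]  1  'b'
  10  s[12:],s[19:]  2  'ba'
  11  s[19:],s[8:]  2  'ba'
  12  s[8:],s[17:]  1  'b'
  13  s[17:],s[3:]  2  'be'
  14  s[3:],s[14:]  0  ''
  15  s[14:],s[25:]  2  'ca'
  16  s[25:],s[11:]  1  'c'
  17  s[11:],s[5:]  1  'c'
  18  s[5:],s[0:]  2  'cc'
  19  s[0:],s[6:]  1  'c'
  20  s[6:],s[1:]  1  'c'
  21  s[1:],s[23:]  0  ''
  22  s[23:],s[7:]  1  'd'
  23  s[7:],s[21:]  0  ''
  24  s[21:],s[18:]  1  'e'
  25  s[18:],s[2:]  2  'eb'
  26  s[2:],s[4:]  1  'e'
  27  s[4:],s[10:]  0  ''

n(n+1)/2 = 28·29/2 = 406
Σ LCP = 0 + 1 + 2 + 1 + 3 + 1 + 1 + 1 + 0 + 1 + 2 + 2 + 1 + 2 + 0 + 2 + 1 + 1 + 2 + 1 + 1 + 0 + 1 + 0 + 1 + 2 + 1 + 0 = 31
distinct = 406 − 31 = 375

375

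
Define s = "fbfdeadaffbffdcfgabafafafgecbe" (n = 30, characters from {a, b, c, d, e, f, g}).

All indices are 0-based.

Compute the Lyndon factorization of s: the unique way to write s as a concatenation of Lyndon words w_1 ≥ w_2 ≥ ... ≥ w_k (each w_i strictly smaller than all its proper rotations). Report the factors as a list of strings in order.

emit factor 1: 'f' (i=0, period=1)
emit factor 2: 'bfde' (i=1, period=4)
emit factor 3: 'adaffbffdcfg' (i=5, period=12)
emit factor 4: 'abafafafgecbe' (i=17, period=13)

["f", "bfde", "adaffbffdcfg", "abafafafgecbe"]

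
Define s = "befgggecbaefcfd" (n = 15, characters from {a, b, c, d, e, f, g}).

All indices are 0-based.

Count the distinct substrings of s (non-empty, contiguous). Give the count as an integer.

110

rank→(start, suffix):
  0 → (9, 'aefcfd')
  1 → (8, 'baefcfd')
  2 → (0, 'befgggecbaefcfd')
  3 → (7, 'cbaefcfd')
  4 → (12, 'cfd')
  5 → (14, 'd')
  6 → (6, 'ecbaefcfd')
  7 → (10, 'efcfd')
  8 → (1, 'efgggecbaefcfd')
  9 → (11, 'fcfd')
  10 → (13, 'fd')
  11 → (2, 'fgggecbaefcfd')
  12 → (5, 'gecbaefcfd')
  13 → (4, 'ggecbaefcfd')
  14 → (3, 'gggecbaefcfd')

SA = [9, 8, 0, 7, 12, 14, 6, 10, 1, 11, 13, 2, 5, 4, 3]
[i] adj suffixes → lcp
  [1] 9/8 → 0 ('')
  [2] 8/0 → 1 ('b')
  [3] 0/7 → 0 ('')
  [4] 7/12 → 1 ('c')
  [5] 12/14 → 0 ('')
  [6] 14/6 → 0 ('')
  [7] 6/10 → 1 ('e')
  [8] 10/1 → 2 ('ef')
  [9] 1/11 → 0 ('')
  [10] 11/13 → 1 ('f')
  [11] 13/2 → 1 ('f')
  [12] 2/5 → 0 ('')
  [13] 5/4 → 1 ('g')
  [14] 4/3 → 2 ('gg')

n(n+1)/2 = 15·16/2 = 120
Σ LCP = 0 + 0 + 1 + 0 + 1 + 0 + 0 + 1 + 2 + 0 + 1 + 1 + 0 + 1 + 2 = 10
distinct = 120 − 10 = 110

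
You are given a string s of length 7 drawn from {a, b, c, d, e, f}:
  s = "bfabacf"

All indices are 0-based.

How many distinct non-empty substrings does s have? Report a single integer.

rank→(start, suffix):
  0 → (2, 'abacf')
  1 → (4, 'acf')
  2 → (3, 'bacf')
  3 → (0, 'bfabacf')
  4 → (5, 'cf')
  5 → (6, 'f')
  6 → (1, 'fabacf')

SA = [2, 4, 3, 0, 5, 6, 1]
[i] adj suffixes → lcp
  [1] 2/4 → 1 ('a')
  [2] 4/3 → 0 ('')
  [3] 3/0 → 1 ('b')
  [4] 0/5 → 0 ('')
  [5] 5/6 → 0 ('')
  [6] 6/1 → 1 ('f')

n(n+1)/2 = 7·8/2 = 28
Σ LCP = 0 + 1 + 0 + 1 + 0 + 0 + 1 = 3
distinct = 28 − 3 = 25

25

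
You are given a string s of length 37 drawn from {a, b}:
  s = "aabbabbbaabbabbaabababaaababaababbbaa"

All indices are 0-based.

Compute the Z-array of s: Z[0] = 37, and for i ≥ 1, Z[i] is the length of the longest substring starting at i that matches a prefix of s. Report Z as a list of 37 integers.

[37, 1, 0, 0, 1, 0, 0, 0, 7, 1, 0, 0, 1, 0, 0, 3, 1, 0, 1, 0, 1, 0, 2, 3, 1, 0, 1, 0, 3, 1, 0, 1, 0, 0, 0, 2, 1]

Z[0]=37
i=1: outside box; Z[1]=1 extend→box=[1,2)
i=2: outside box; Z[2]=0
i=3: outside box; Z[3]=0
i=4: outside box; Z[4]=1 extend→box=[4,5)
i=5: outside box; Z[5]=0
i=6: outside box; Z[6]=0
i=7: outside box; Z[7]=0
i=8: outside box; Z[8]=7 extend→box=[8,15)
i=9: min(r-i=6, Z[1]=1)=1; Z[9]=1
i=10: min(r-i=5, Z[2]=0)=0; Z[10]=0
i=11: min(r-i=4, Z[3]=0)=0; Z[11]=0
i=12: min(r-i=3, Z[4]=1)=1; Z[12]=1
i=13: min(r-i=2, Z[5]=0)=0; Z[13]=0
i=14: min(r-i=1, Z[6]=0)=0; Z[14]=0
i=15: outside box; Z[15]=3 extend→box=[15,18)
i=16: min(r-i=2, Z[1]=1)=1; Z[16]=1
i=17: min(r-i=1, Z[2]=0)=0; Z[17]=0
i=18: outside box; Z[18]=1 extend→box=[18,19)
i=19: outside box; Z[19]=0
i=20: outside box; Z[20]=1 extend→box=[20,21)
i=21: outside box; Z[21]=0
i=22: outside box; Z[22]=2 extend→box=[22,24)
i=23: min(r-i=1, Z[1]=1)=1; Z[23]=3 extend→box=[23,26)
i=24: min(r-i=2, Z[1]=1)=1; Z[24]=1
i=25: min(r-i=1, Z[2]=0)=0; Z[25]=0
i=26: outside box; Z[26]=1 extend→box=[26,27)
i=27: outside box; Z[27]=0
i=28: outside box; Z[28]=3 extend→box=[28,31)
i=29: min(r-i=2, Z[1]=1)=1; Z[29]=1
i=30: min(r-i=1, Z[2]=0)=0; Z[30]=0
i=31: outside box; Z[31]=1 extend→box=[31,32)
i=32: outside box; Z[32]=0
i=33: outside box; Z[33]=0
i=34: outside box; Z[34]=0
i=35: outside box; Z[35]=2 extend→box=[35,37)
i=36: min(r-i=1, Z[1]=1)=1; Z[36]=1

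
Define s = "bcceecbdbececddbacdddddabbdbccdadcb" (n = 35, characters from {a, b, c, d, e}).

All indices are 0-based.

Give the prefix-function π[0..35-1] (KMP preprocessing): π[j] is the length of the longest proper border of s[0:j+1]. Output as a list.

[0, 0, 0, 0, 0, 0, 1, 0, 1, 0, 0, 0, 0, 0, 0, 1, 0, 0, 0, 0, 0, 0, 0, 0, 1, 1, 0, 1, 2, 3, 0, 0, 0, 0, 1]

π[0] = 0
j=1 s[j]='c': π[1]=0 (border '')
j=2 s[j]='c': π[2]=0 (border '')
j=3 s[j]='e': π[3]=0 (border '')
j=4 s[j]='e': π[4]=0 (border '')
j=5 s[j]='c': π[5]=0 (border '')
j=6 s[j]='b': π[6]=1 (border 'b')
j=7 s[j]='d': k: 1→0; π[7]=0 (border '')
j=8 s[j]='b': π[8]=1 (border 'b')
j=9 s[j]='e': k: 1→0; π[9]=0 (border '')
j=10 s[j]='c': π[10]=0 (border '')
j=11 s[j]='e': π[11]=0 (border '')
j=12 s[j]='c': π[12]=0 (border '')
j=13 s[j]='d': π[13]=0 (border '')
j=14 s[j]='d': π[14]=0 (border '')
j=15 s[j]='b': π[15]=1 (border 'b')
j=16 s[j]='a': k: 1→0; π[16]=0 (border '')
j=17 s[j]='c': π[17]=0 (border '')
j=18 s[j]='d': π[18]=0 (border '')
j=19 s[j]='d': π[19]=0 (border '')
j=20 s[j]='d': π[20]=0 (border '')
j=21 s[j]='d': π[21]=0 (border '')
j=22 s[j]='d': π[22]=0 (border '')
j=23 s[j]='a': π[23]=0 (border '')
j=24 s[j]='b': π[24]=1 (border 'b')
j=25 s[j]='b': k: 1→0; π[25]=1 (border 'b')
j=26 s[j]='d': k: 1→0; π[26]=0 (border '')
j=27 s[j]='b': π[27]=1 (border 'b')
j=28 s[j]='c': π[28]=2 (border 'bc')
j=29 s[j]='c': π[29]=3 (border 'bcc')
j=30 s[j]='d': k: 3→0; π[30]=0 (border '')
j=31 s[j]='a': π[31]=0 (border '')
j=32 s[j]='d': π[32]=0 (border '')
j=33 s[j]='c': π[33]=0 (border '')
j=34 s[j]='b': π[34]=1 (border 'b')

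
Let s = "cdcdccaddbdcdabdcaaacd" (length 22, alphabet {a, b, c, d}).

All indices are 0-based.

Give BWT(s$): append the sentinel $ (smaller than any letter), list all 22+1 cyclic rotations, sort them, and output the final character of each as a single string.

rank  rotation                 last
    0  $cdcdccaddbdcdabdcaaacd  d
    1  aaacd$cdcdccaddbdcdabdc  c
    2  aacd$cdcdccaddbdcdabdca  a
    3  abdcaaacd$cdcdccaddbdcd  d
    4  acd$cdcdccaddbdcdabdcaa  a
    5  addbdcdabdcaaacd$cdcdcc  c
    6  bdcaaacd$cdcdccaddbdcda  a
    7  bdcdabdcaaacd$cdcdccadd  d
    8  caaacd$cdcdccaddbdcdabd  d
    9  caddbdcdabdcaaacd$cdcdc  c
   10  ccaddbdcdabdcaaacd$cdcd  d
   11  cd$cdcdccaddbdcdabdcaaa  a
   12  cdabdcaaacd$cdcdccaddbd  d
   13  cdccaddbdcdabdcaaacd$cd  d
   14  cdcdccaddbdcdabdcaaacd$  $
   15  d$cdcdccaddbdcdabdcaaac  c
   16  dabdcaaacd$cdcdccaddbdc  c
   17  dbdcdabdcaaacd$cdcdccad  d
   18  dcaaacd$cdcdccaddbdcdab  b
   19  dccaddbdcdabdcaaacd$cdc  c
   20  dcdabdcaaacd$cdcdccaddb  b
   21  dcdccaddbdcdabdcaaacd$c  c
   22  ddbdcdabdcaaacd$cdcdcca  a

dcadacaddcdadd$ccdbcbca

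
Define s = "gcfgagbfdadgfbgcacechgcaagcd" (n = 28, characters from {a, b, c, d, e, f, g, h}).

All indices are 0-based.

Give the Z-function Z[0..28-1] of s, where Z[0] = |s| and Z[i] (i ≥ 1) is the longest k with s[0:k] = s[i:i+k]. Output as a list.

[28, 0, 0, 1, 0, 1, 0, 0, 0, 0, 0, 1, 0, 0, 2, 0, 0, 0, 0, 0, 0, 2, 0, 0, 0, 2, 0, 0]

Z[0]=28
i=1: fresh scan; Z[1]=0
i=2: fresh scan; Z[2]=0
i=3: fresh scan; Z[3]=1 grow→box=[3,4)
i=4: fresh scan; Z[4]=0
i=5: fresh scan; Z[5]=1 grow→box=[5,6)
i=6: fresh scan; Z[6]=0
i=7: fresh scan; Z[7]=0
i=8: fresh scan; Z[8]=0
i=9: fresh scan; Z[9]=0
i=10: fresh scan; Z[10]=0
i=11: fresh scan; Z[11]=1 grow→box=[11,12)
i=12: fresh scan; Z[12]=0
i=13: fresh scan; Z[13]=0
i=14: fresh scan; Z[14]=2 grow→box=[14,16)
i=15: min(r-i=1, Z[1]=0)=0; Z[15]=0
i=16: fresh scan; Z[16]=0
i=17: fresh scan; Z[17]=0
i=18: fresh scan; Z[18]=0
i=19: fresh scan; Z[19]=0
i=20: fresh scan; Z[20]=0
i=21: fresh scan; Z[21]=2 grow→box=[21,23)
i=22: min(r-i=1, Z[1]=0)=0; Z[22]=0
i=23: fresh scan; Z[23]=0
i=24: fresh scan; Z[24]=0
i=25: fresh scan; Z[25]=2 grow→box=[25,27)
i=26: min(r-i=1, Z[1]=0)=0; Z[26]=0
i=27: fresh scan; Z[27]=0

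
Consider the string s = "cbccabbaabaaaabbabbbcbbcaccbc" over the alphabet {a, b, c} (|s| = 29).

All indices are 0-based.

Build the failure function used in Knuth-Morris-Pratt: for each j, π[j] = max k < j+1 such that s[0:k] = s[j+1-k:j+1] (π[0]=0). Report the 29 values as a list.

π[0] = 0
j=1 s[j]='b': π[1]=0 (border '')
j=2 s[j]='c': π[2]=1 (border 'c')
j=3 s[j]='c': k: 1→0; π[3]=1 (border 'c')
j=4 s[j]='a': k: 1→0; π[4]=0 (border '')
j=5 s[j]='b': π[5]=0 (border '')
j=6 s[j]='b': π[6]=0 (border '')
j=7 s[j]='a': π[7]=0 (border '')
j=8 s[j]='a': π[8]=0 (border '')
j=9 s[j]='b': π[9]=0 (border '')
j=10 s[j]='a': π[10]=0 (border '')
j=11 s[j]='a': π[11]=0 (border '')
j=12 s[j]='a': π[12]=0 (border '')
j=13 s[j]='a': π[13]=0 (border '')
j=14 s[j]='b': π[14]=0 (border '')
j=15 s[j]='b': π[15]=0 (border '')
j=16 s[j]='a': π[16]=0 (border '')
j=17 s[j]='b': π[17]=0 (border '')
j=18 s[j]='b': π[18]=0 (border '')
j=19 s[j]='b': π[19]=0 (border '')
j=20 s[j]='c': π[20]=1 (border 'c')
j=21 s[j]='b': π[21]=2 (border 'cb')
j=22 s[j]='b': k: 2→0; π[22]=0 (border '')
j=23 s[j]='c': π[23]=1 (border 'c')
j=24 s[j]='a': k: 1→0; π[24]=0 (border '')
j=25 s[j]='c': π[25]=1 (border 'c')
j=26 s[j]='c': k: 1→0; π[26]=1 (border 'c')
j=27 s[j]='b': π[27]=2 (border 'cb')
j=28 s[j]='c': π[28]=3 (border 'cbc')

[0, 0, 1, 1, 0, 0, 0, 0, 0, 0, 0, 0, 0, 0, 0, 0, 0, 0, 0, 0, 1, 2, 0, 1, 0, 1, 1, 2, 3]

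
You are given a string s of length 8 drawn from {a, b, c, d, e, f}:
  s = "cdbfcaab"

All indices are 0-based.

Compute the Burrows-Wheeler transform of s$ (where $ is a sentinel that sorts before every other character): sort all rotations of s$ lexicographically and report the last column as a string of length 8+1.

rank  rotation   last
    0  $cdbfcaab  b
    1  aab$cdbfc  c
    2  ab$cdbfca  a
    3  b$cdbfcaa  a
    4  bfcaab$cd  d
    5  caab$cdbf  f
    6  cdbfcaab$  $
    7  dbfcaab$c  c
    8  fcaab$cdb  b

bcaadf$cb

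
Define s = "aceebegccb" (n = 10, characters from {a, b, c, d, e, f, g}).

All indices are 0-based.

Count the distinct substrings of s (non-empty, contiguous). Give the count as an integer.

sorted suffixes:
  #0 SA[0]=0  'aceebegccb'
  #1 SA[1]=9  'b'
  #2 SA[2]=4  'begccb'
  #3 SA[3]=8  'cb'
  #4 SA[4]=7  'ccb'
  #5 SA[5]=1  'ceebegccb'
  #6 SA[6]=3  'ebegccb'
  #7 SA[7]=2  'eebegccb'
  #8 SA[8]=5  'egccb'
  #9 SA[9]=6  'gccb'

SA = [0, 9, 4, 8, 7, 1, 3, 2, 5, 6]
[i] adj suffixes → lcp
  [1] 0/9 → 0 ('')
  [2] 9/4 → 1 ('b')
  [3] 4/8 → 0 ('')
  [4] 8/7 → 1 ('c')
  [5] 7/1 → 1 ('c')
  [6] 1/3 → 0 ('')
  [7] 3/2 → 1 ('e')
  [8] 2/5 → 1 ('e')
  [9] 5/6 → 0 ('')

n(n+1)/2 = 10·11/2 = 55
Σ LCP = 0 + 0 + 1 + 0 + 1 + 1 + 0 + 1 + 1 + 0 = 5
distinct = 55 − 5 = 50

50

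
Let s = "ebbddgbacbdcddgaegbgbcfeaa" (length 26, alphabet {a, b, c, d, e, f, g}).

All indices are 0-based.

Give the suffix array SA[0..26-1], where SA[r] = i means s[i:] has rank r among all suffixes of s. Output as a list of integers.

[25, 24, 7, 15, 6, 1, 20, 9, 2, 18, 8, 11, 21, 10, 12, 3, 13, 4, 23, 0, 16, 22, 14, 5, 19, 17]

rank | idx | suffix
   0 |  25 | a
   1 |  24 | aa
   2 |   7 | acbdcddgaegbgbcfeaa
   3 |  15 | aegbgbcfeaa
   4 |   6 | bacbdcddgaegbgbcfeaa
   5 |   1 | bbddgbacbdcddgaegbgbcfeaa
   6 |  20 | bcfeaa
   7 |   9 | bdcddgaegbgbcfeaa
   8 |   2 | bddgbacbdcddgaegbgbcfeaa
   9 |  18 | bgbcfeaa
  10 |   8 | cbdcddgaegbgbcfeaa
  11 |  11 | cddgaegbgbcfeaa
  12 |  21 | cfeaa
  13 |  10 | dcddgaegbgbcfeaa
  14 |  12 | ddgaegbgbcfeaa
  15 |   3 | ddgbacbdcddgaegbgbcfeaa
  16 |  13 | dgaegbgbcfeaa
  17 |   4 | dgbacbdcddgaegbgbcfeaa
  18 |  23 | eaa
  19 |   0 | ebbddgbacbdcddgaegbgbcfeaa
  20 |  16 | egbgbcfeaa
  21 |  22 | feaa
  22 |  14 | gaegbgbcfeaa
  23 |   5 | gbacbdcddgaegbgbcfeaa
  24 |  19 | gbcfeaa
  25 |  17 | gbgbcfeaa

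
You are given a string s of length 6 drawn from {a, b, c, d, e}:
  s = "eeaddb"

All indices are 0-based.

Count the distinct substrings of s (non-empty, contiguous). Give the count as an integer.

rank | idx | suffix
   0 |   2 | addb
   1 |   5 | b
   2 |   4 | db
   3 |   3 | ddb
   4 |   1 | eaddb
   5 |   0 | eeaddb

SA = [2, 5, 4, 3, 1, 0]
i: (SA[i-1],SA[i]) lcp shared
  1: (2,5) 0 ''
  2: (5,4) 0 ''
  3: (4,3) 1 'd'
  4: (3,1) 0 ''
  5: (1,0) 1 'e'

n(n+1)/2 = 6·7/2 = 21
Σ LCP = 0 + 0 + 0 + 1 + 0 + 1 = 2
distinct = 21 − 2 = 19

19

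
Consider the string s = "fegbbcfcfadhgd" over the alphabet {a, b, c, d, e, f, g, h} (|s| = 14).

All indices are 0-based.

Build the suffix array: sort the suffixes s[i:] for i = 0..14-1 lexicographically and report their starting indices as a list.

[9, 3, 4, 7, 5, 13, 10, 1, 8, 6, 0, 2, 12, 11]

rank | idx | suffix
   0 |   9 | adhgd
   1 |   3 | bbcfcfadhgd
   2 |   4 | bcfcfadhgd
   3 |   7 | cfadhgd
   4 |   5 | cfcfadhgd
   5 |  13 | d
   6 |  10 | dhgd
   7 |   1 | egbbcfcfadhgd
   8 |   8 | fadhgd
   9 |   6 | fcfadhgd
  10 |   0 | fegbbcfcfadhgd
  11 |   2 | gbbcfcfadhgd
  12 |  12 | gd
  13 |  11 | hgd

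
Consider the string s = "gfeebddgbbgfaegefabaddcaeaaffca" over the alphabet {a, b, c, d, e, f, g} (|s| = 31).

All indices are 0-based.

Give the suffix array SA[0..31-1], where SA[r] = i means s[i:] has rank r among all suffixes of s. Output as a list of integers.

[30, 25, 17, 19, 23, 12, 26, 18, 8, 4, 9, 29, 22, 21, 20, 5, 6, 24, 3, 2, 15, 13, 16, 11, 28, 1, 27, 7, 14, 10, 0]

rank→(start, suffix):
  0 → (30, 'a')
  1 → (25, 'aaffca')
  2 → (17, 'abaddcaeaaffca')
  3 → (19, 'addcaeaaffca')
  4 → (23, 'aeaaffca')
  5 → (12, 'aegefabaddcaeaaffca')
  6 → (26, 'affca')
  7 → (18, 'baddcaeaaffca')
  8 → (8, 'bbgfaegefabaddcaeaaffca')
  9 → (4, 'bddgbbgfaegefabaddcaeaaffca')
  10 → (9, 'bgfaegefabaddcaeaaffca')
  11 → (29, 'ca')
  12 → (22, 'caeaaffca')
  13 → (21, 'dcaeaaffca')
  14 → (20, 'ddcaeaaffca')
  15 → (5, 'ddgbbgfaegefabaddcaeaaffca')
  16 → (6, 'dgbbgfaegefabaddcaeaaffca')
  17 → (24, 'eaaffca')
  18 → (3, 'ebddgbbgfaegefabaddcaeaaffca')
  19 → (2, 'eebddgbbgfaegefabaddcaeaaffca')
  20 → (15, 'efabaddcaeaaffca')
  21 → (13, 'egefabaddcaeaaffca')
  22 → (16, 'fabaddcaeaaffca')
  23 → (11, 'faegefabaddcaeaaffca')
  24 → (28, 'fca')
  25 → (1, 'feebddgbbgfaegefabaddcaeaaffca')
  26 → (27, 'ffca')
  27 → (7, 'gbbgfaegefabaddcaeaaffca')
  28 → (14, 'gefabaddcaeaaffca')
  29 → (10, 'gfaegefabaddcaeaaffca')
  30 → (0, 'gfeebddgbbgfaegefabaddcaeaaffca')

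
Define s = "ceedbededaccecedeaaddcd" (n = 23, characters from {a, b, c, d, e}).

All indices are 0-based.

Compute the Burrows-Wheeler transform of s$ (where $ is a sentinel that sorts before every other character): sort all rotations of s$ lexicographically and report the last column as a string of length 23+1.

dedadadce$ceedaeedcdecbc

rank  rotation                  last
    0  $ceedbededaccecedeaaddcd  d
    1  aaddcd$ceedbededaccecede  e
    2  accecedeaaddcd$ceedbeded  d
    3  addcd$ceedbededaccecedea  a
    4  bededaccecedeaaddcd$ceed  d
    5  ccecedeaaddcd$ceedbededa  a
    6  cd$ceedbededaccecedeaadd  d
    7  cecedeaaddcd$ceedbededac  c
    8  cedeaaddcd$ceedbededacce  e
    9  ceedbededaccecedeaaddcd$  $
   10  d$ceedbededaccecedeaaddc  c
   11  daccecedeaaddcd$ceedbede  e
   12  dbededaccecedeaaddcd$cee  e
   13  dcd$ceedbededaccecedeaad  d
   14  ddcd$ceedbededaccecedeaa  a
   15  deaaddcd$ceedbededaccece  e
   16  dedaccecedeaaddcd$ceedbe  e
   17  eaaddcd$ceedbededacceced  d
   18  ecedeaaddcd$ceedbededacc  c
   19  edaccecedeaaddcd$ceedbed  d
   20  edbededaccecedeaaddcd$ce  e
   21  edeaaddcd$ceedbededaccec  c
   22  ededaccecedeaaddcd$ceedb  b
   23  eedbededaccecedeaaddcd$c  c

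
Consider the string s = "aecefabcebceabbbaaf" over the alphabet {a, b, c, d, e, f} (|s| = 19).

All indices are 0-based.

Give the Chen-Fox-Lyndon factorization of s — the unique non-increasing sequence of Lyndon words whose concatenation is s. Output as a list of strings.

emit factor 1: 'aecef' (i=0, period=5)
emit factor 2: 'abcebce' (i=5, period=7)
emit factor 3: 'abbb' (i=12, period=4)
emit factor 4: 'aaf' (i=16, period=3)

["aecef", "abcebce", "abbb", "aaf"]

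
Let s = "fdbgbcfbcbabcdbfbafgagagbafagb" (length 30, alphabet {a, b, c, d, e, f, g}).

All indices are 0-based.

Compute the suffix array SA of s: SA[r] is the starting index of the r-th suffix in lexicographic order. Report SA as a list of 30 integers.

rank | idx | suffix
   0 |  10 | abcdbfbafgagagbafagb
   1 |  25 | afagb
   2 |  17 | afgagagbafagb
   3 |  20 | agagbafagb
   4 |  27 | agb
   5 |  22 | agbafagb
   6 |  29 | b
   7 |   9 | babcdbfbafgagagbafagb
   8 |  24 | bafagb
   9 |  16 | bafgagagbafagb
  10 |   7 | bcbabcdbfbafgagagbafagb
  11 |  11 | bcdbfbafgagagbafagb
  12 |   4 | bcfbcbabcdbfbafgagagbafagb
  13 |  14 | bfbafgagagbafagb
  14 |   2 | bgbcfbcbabcdbfbafgagagbafagb
  15 |   8 | cbabcdbfbafgagagbafagb
  16 |  12 | cdbfbafgagagbafagb
  17 |   5 | cfbcbabcdbfbafgagagbafagb
  18 |  13 | dbfbafgagagbafagb
  19 |   1 | dbgbcfbcbabcdbfbafgagagbafagb
  20 |  26 | fagb
  21 |  15 | fbafgagagbafagb
  22 |   6 | fbcbabcdbfbafgagagbafagb
  23 |   0 | fdbgbcfbcbabcdbfbafgagagbafagb
  24 |  18 | fgagagbafagb
  25 |  19 | gagagbafagb
  26 |  21 | gagbafagb
  27 |  28 | gb
  28 |  23 | gbafagb
  29 |   3 | gbcfbcbabcdbfbafgagagbafagb

[10, 25, 17, 20, 27, 22, 29, 9, 24, 16, 7, 11, 4, 14, 2, 8, 12, 5, 13, 1, 26, 15, 6, 0, 18, 19, 21, 28, 23, 3]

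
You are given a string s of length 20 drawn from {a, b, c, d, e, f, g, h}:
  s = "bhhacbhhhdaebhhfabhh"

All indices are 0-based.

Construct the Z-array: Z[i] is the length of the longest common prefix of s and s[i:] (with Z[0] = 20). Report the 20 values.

Z[0]=20
i=1: i≥r, start 0; Z[1]=0
i=2: i≥r, start 0; Z[2]=0
i=3: i≥r, start 0; Z[3]=0
i=4: i≥r, start 0; Z[4]=0
i=5: i≥r, start 0; Z[5]=3 grow→box=[5,8)
i=6: min(r-i=2, Z[1]=0)=0; Z[6]=0
i=7: min(r-i=1, Z[2]=0)=0; Z[7]=0
i=8: i≥r, start 0; Z[8]=0
i=9: i≥r, start 0; Z[9]=0
i=10: i≥r, start 0; Z[10]=0
i=11: i≥r, start 0; Z[11]=0
i=12: i≥r, start 0; Z[12]=3 grow→box=[12,15)
i=13: min(r-i=2, Z[1]=0)=0; Z[13]=0
i=14: min(r-i=1, Z[2]=0)=0; Z[14]=0
i=15: i≥r, start 0; Z[15]=0
i=16: i≥r, start 0; Z[16]=0
i=17: i≥r, start 0; Z[17]=3 grow→box=[17,20)
i=18: min(r-i=2, Z[1]=0)=0; Z[18]=0
i=19: min(r-i=1, Z[2]=0)=0; Z[19]=0

[20, 0, 0, 0, 0, 3, 0, 0, 0, 0, 0, 0, 3, 0, 0, 0, 0, 3, 0, 0]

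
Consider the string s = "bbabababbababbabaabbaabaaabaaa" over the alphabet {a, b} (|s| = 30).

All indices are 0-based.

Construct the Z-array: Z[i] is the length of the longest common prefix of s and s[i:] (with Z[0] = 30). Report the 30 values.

[30, 1, 0, 1, 0, 1, 0, 6, 1, 0, 1, 0, 5, 1, 0, 1, 0, 0, 3, 1, 0, 0, 1, 0, 0, 0, 1, 0, 0, 0]

Z[0]=30
i=1: fresh scan; Z[1]=1 grow→box=[1,2)
i=2: fresh scan; Z[2]=0
i=3: fresh scan; Z[3]=1 grow→box=[3,4)
i=4: fresh scan; Z[4]=0
i=5: fresh scan; Z[5]=1 grow→box=[5,6)
i=6: fresh scan; Z[6]=0
i=7: fresh scan; Z[7]=6 grow→box=[7,13)
i=8: min(r-i=5, Z[1]=1)=1; Z[8]=1
i=9: min(r-i=4, Z[2]=0)=0; Z[9]=0
i=10: min(r-i=3, Z[3]=1)=1; Z[10]=1
i=11: min(r-i=2, Z[4]=0)=0; Z[11]=0
i=12: min(r-i=1, Z[5]=1)=1; Z[12]=5 grow→box=[12,17)
i=13: min(r-i=4, Z[1]=1)=1; Z[13]=1
i=14: min(r-i=3, Z[2]=0)=0; Z[14]=0
i=15: min(r-i=2, Z[3]=1)=1; Z[15]=1
i=16: min(r-i=1, Z[4]=0)=0; Z[16]=0
i=17: fresh scan; Z[17]=0
i=18: fresh scan; Z[18]=3 grow→box=[18,21)
i=19: min(r-i=2, Z[1]=1)=1; Z[19]=1
i=20: min(r-i=1, Z[2]=0)=0; Z[20]=0
i=21: fresh scan; Z[21]=0
i=22: fresh scan; Z[22]=1 grow→box=[22,23)
i=23: fresh scan; Z[23]=0
i=24: fresh scan; Z[24]=0
i=25: fresh scan; Z[25]=0
i=26: fresh scan; Z[26]=1 grow→box=[26,27)
i=27: fresh scan; Z[27]=0
i=28: fresh scan; Z[28]=0
i=29: fresh scan; Z[29]=0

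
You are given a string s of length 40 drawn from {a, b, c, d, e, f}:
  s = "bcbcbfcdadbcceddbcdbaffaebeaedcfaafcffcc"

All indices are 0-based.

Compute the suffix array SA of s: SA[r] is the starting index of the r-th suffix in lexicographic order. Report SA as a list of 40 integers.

sorted suffixes:
  #0 SA[0]=32  'aafcffcc'
  #1 SA[1]=8  'adbcceddbcdbaffaebeaedcfaafcffcc'
  #2 SA[2]=23  'aebeaedcfaafcffcc'
  #3 SA[3]=27  'aedcfaafcffcc'
  #4 SA[4]=33  'afcffcc'
  #5 SA[5]=20  'affaebeaedcfaafcffcc'
  #6 SA[6]=19  'baffaebeaedcfaafcffcc'
  #7 SA[7]=0  'bcbcbfcdadbcceddbcdbaffaebeaedcfaafcffcc'
  #8 SA[8]=2  'bcbfcdadbcceddbcdbaffaebeaedcfaafcffcc'
  #9 SA[9]=10  'bcceddbcdbaffaebeaedcfaafcffcc'
  #10 SA[10]=16  'bcdbaffaebeaedcfaafcffcc'
  #11 SA[11]=25  'beaedcfaafcffcc'
  #12 SA[12]=4  'bfcdadbcceddbcdbaffaebeaedcfaafcffcc'
  #13 SA[13]=39  'c'
  #14 SA[14]=1  'cbcbfcdadbcceddbcdbaffaebeaedcfaafcffcc'
  #15 SA[15]=3  'cbfcdadbcceddbcdbaffaebeaedcfaafcffcc'
  #16 SA[16]=38  'cc'
  #17 SA[17]=11  'cceddbcdbaffaebeaedcfaafcffcc'
  #18 SA[18]=6  'cdadbcceddbcdbaffaebeaedcfaafcffcc'
  #19 SA[19]=17  'cdbaffaebeaedcfaafcffcc'
  #20 SA[20]=12  'ceddbcdbaffaebeaedcfaafcffcc'
  #21 SA[21]=30  'cfaafcffcc'
  #22 SA[22]=35  'cffcc'
  #23 SA[23]=7  'dadbcceddbcdbaffaebeaedcfaafcffcc'
  #24 SA[24]=18  'dbaffaebeaedcfaafcffcc'
  #25 SA[25]=9  'dbcceddbcdbaffaebeaedcfaafcffcc'
  #26 SA[26]=15  'dbcdbaffaebeaedcfaafcffcc'
  #27 SA[27]=29  'dcfaafcffcc'
  #28 SA[28]=14  'ddbcdbaffaebeaedcfaafcffcc'
  #29 SA[29]=26  'eaedcfaafcffcc'
  #30 SA[30]=24  'ebeaedcfaafcffcc'
  #31 SA[31]=28  'edcfaafcffcc'
  #32 SA[32]=13  'eddbcdbaffaebeaedcfaafcffcc'
  #33 SA[33]=31  'faafcffcc'
  #34 SA[34]=22  'faebeaedcfaafcffcc'
  #35 SA[35]=37  'fcc'
  #36 SA[36]=5  'fcdadbcceddbcdbaffaebeaedcfaafcffcc'
  #37 SA[37]=34  'fcffcc'
  #38 SA[38]=21  'ffaebeaedcfaafcffcc'
  #39 SA[39]=36  'ffcc'

[32, 8, 23, 27, 33, 20, 19, 0, 2, 10, 16, 25, 4, 39, 1, 3, 38, 11, 6, 17, 12, 30, 35, 7, 18, 9, 15, 29, 14, 26, 24, 28, 13, 31, 22, 37, 5, 34, 21, 36]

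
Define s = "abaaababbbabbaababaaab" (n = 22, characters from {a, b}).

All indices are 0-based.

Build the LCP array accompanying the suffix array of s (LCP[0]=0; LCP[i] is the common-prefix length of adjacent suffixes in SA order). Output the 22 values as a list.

rank | idx | suffix
   0 |  18 | aaab
   1 |   2 | aaababbbabbaababaaab
   2 |  19 | aab
   3 |  13 | aababaaab
   4 |   3 | aababbbabbaababaaab
   5 |  20 | ab
   6 |  16 | abaaab
   7 |   0 | abaaababbbabbaababaaab
   8 |  14 | ababaaab
   9 |   4 | ababbbabbaababaaab
  10 |  10 | abbaababaaab
  11 |   6 | abbbabbaababaaab
  12 |  21 | b
  13 |  17 | baaab
  14 |   1 | baaababbbabbaababaaab
  15 |  12 | baababaaab
  16 |  15 | babaaab
  17 |   9 | babbaababaaab
  18 |   5 | babbbabbaababaaab
  19 |  11 | bbaababaaab
  20 |   8 | bbabbaababaaab
  21 |   7 | bbbabbaababaaab

SA = [18, 2, 19, 13, 3, 20, 16, 0, 14, 4, 10, 6, 21, 17, 1, 12, 15, 9, 5, 11, 8, 7]
[i] adj suffixes → lcp
  [1] 18/2 → 4 ('aaab')
  [2] 2/19 → 2 ('aa')
  [3] 19/13 → 3 ('aab')
  [4] 13/3 → 5 ('aabab')
  [5] 3/20 → 1 ('a')
  [6] 20/16 → 2 ('ab')
  [7] 16/0 → 6 ('abaaab')
  [8] 0/14 → 3 ('aba')
  [9] 14/4 → 4 ('abab')
  [10] 4/10 → 2 ('ab')
  [11] 10/6 → 3 ('abb')
  [12] 6/21 → 0 ('')
  [13] 21/17 → 1 ('b')
  [14] 17/1 → 5 ('baaab')
  [15] 1/12 → 3 ('baa')
  [16] 12/15 → 2 ('ba')
  [17] 15/9 → 3 ('bab')
  [18] 9/5 → 4 ('babb')
  [19] 5/11 → 1 ('b')
  [20] 11/8 → 3 ('bba')
  [21] 8/7 → 2 ('bb')

[0, 4, 2, 3, 5, 1, 2, 6, 3, 4, 2, 3, 0, 1, 5, 3, 2, 3, 4, 1, 3, 2]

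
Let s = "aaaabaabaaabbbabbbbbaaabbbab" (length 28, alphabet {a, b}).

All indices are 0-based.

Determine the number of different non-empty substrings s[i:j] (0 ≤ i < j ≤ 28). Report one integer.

311

rank | idx | suffix
   0 |   0 | aaaabaabaaabbbabbbbbaaabbbab
   1 |   1 | aaabaabaaabbbabbbbbaaabbbab
   2 |  20 | aaabbbab
   3 |   8 | aaabbbabbbbbaaabbbab
   4 |   5 | aabaaabbbabbbbbaaabbbab
   5 |   2 | aabaabaaabbbabbbbbaaabbbab
   6 |  21 | aabbbab
   7 |   9 | aabbbabbbbbaaabbbab
   8 |  26 | ab
   9 |   6 | abaaabbbabbbbbaaabbbab
  10 |   3 | abaabaaabbbabbbbbaaabbbab
  11 |  22 | abbbab
  12 |  10 | abbbabbbbbaaabbbab
  13 |  14 | abbbbbaaabbbab
  14 |  27 | b
  15 |  19 | baaabbbab
  16 |   7 | baaabbbabbbbbaaabbbab
  17 |   4 | baabaaabbbabbbbbaaabbbab
  18 |  25 | bab
  19 |  13 | babbbbbaaabbbab
  20 |  18 | bbaaabbbab
  21 |  24 | bbab
  22 |  12 | bbabbbbbaaabbbab
  23 |  17 | bbbaaabbbab
  24 |  23 | bbbab
  25 |  11 | bbbabbbbbaaabbbab
  26 |  16 | bbbbaaabbbab
  27 |  15 | bbbbbaaabbbab

SA = [0, 1, 20, 8, 5, 2, 21, 9, 26, 6, 3, 22, 10, 14, 27, 19, 7, 4, 25, 13, 18, 24, 12, 17, 23, 11, 16, 15]
rank  pair      lcp
   1  s[0:],s[1:]  3  'aaa'
   2  s[1:],s[20:]  4  'aaab'
   3  s[20:],s[8:]  8  'aaabbbab'
   4  s[8:],s[5:]  2  'aa'
   5  s[5:],s[2:]  5  'aabaa'
   6  s[2:],s[21:]  3  'aab'
   7  s[21:],s[9:]  7  'aabbbab'
   8  s[9:],s[26:]  1  'a'
   9  s[26:],s[6:]  2  'ab'
  10  s[6:],s[3:]  4  'abaa'
  11  s[3:],s[22:]  2  'ab'
  12  s[22:],s[10:]  6  'abbbab'
  13  s[10:],s[14:]  4  'abbb'
  14  s[14:],s[27:]  0  ''
  15  s[27:],s[19:]  1  'b'
  16  s[19:],s[7:]  9  'baaabbbab'
  17  s[7:],s[4:]  3  'baa'
  18  s[4:],s[25:]  2  'ba'
  19  s[25:],s[13:]  3  'bab'
  20  s[13:],s[18:]  1  'b'
  21  s[18:],s[24:]  3  'bba'
  22  s[24:],s[12:]  4  'bbab'
  23  s[12:],s[17:]  2  'bb'
  24  s[17:],s[23:]  4  'bbba'
  25  s[23:],s[11:]  5  'bbbab'
  26  s[11:],s[16:]  3  'bbb'
  27  s[16:],s[15:]  4  'bbbb'

n(n+1)/2 = 28·29/2 = 406
Σ LCP = 0 + 3 + 4 + 8 + 2 + 5 + 3 + 7 + 1 + 2 + 4 + 2 + 6 + 4 + 0 + 1 + 9 + 3 + 2 + 3 + 1 + 3 + 4 + 2 + 4 + 5 + 3 + 4 = 95
distinct = 406 − 95 = 311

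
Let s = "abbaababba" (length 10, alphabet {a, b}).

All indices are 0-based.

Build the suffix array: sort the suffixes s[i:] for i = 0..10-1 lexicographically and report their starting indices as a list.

[9, 3, 4, 6, 0, 8, 2, 5, 7, 1]

rank→(start, suffix):
  0 → (9, 'a')
  1 → (3, 'aababba')
  2 → (4, 'ababba')
  3 → (6, 'abba')
  4 → (0, 'abbaababba')
  5 → (8, 'ba')
  6 → (2, 'baababba')
  7 → (5, 'babba')
  8 → (7, 'bba')
  9 → (1, 'bbaababba')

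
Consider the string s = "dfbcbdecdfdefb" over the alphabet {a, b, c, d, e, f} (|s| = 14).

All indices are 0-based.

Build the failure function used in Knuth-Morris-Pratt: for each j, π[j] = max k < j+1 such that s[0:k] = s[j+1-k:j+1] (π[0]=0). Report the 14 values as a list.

[0, 0, 0, 0, 0, 1, 0, 0, 1, 2, 1, 0, 0, 0]

π[0] = 0
j=1 s[j]='f': π[1]=0 (border '')
j=2 s[j]='b': π[2]=0 (border '')
j=3 s[j]='c': π[3]=0 (border '')
j=4 s[j]='b': π[4]=0 (border '')
j=5 s[j]='d': π[5]=1 (border 'd')
j=6 s[j]='e': k: 1→0; π[6]=0 (border '')
j=7 s[j]='c': π[7]=0 (border '')
j=8 s[j]='d': π[8]=1 (border 'd')
j=9 s[j]='f': π[9]=2 (border 'df')
j=10 s[j]='d': k: 2→0; π[10]=1 (border 'd')
j=11 s[j]='e': k: 1→0; π[11]=0 (border '')
j=12 s[j]='f': π[12]=0 (border '')
j=13 s[j]='b': π[13]=0 (border '')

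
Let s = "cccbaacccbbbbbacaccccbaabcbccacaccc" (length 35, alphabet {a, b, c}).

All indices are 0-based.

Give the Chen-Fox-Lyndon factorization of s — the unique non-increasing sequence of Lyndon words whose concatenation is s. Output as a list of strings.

["c", "c", "c", "b", "aacccbbbbbacaccccb", "aabcbccacaccc"]

emit factor 1: 'c' (i=0, period=1)
emit factor 2: 'c' (i=1, period=1)
emit factor 3: 'c' (i=2, period=1)
emit factor 4: 'b' (i=3, period=1)
emit factor 5: 'aacccbbbbbacaccccb' (i=4, period=18)
emit factor 6: 'aabcbccacaccc' (i=22, period=13)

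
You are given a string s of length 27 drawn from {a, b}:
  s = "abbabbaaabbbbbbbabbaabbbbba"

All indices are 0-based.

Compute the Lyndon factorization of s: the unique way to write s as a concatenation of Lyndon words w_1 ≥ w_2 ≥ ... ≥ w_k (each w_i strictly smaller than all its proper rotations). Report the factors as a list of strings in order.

["abb", "abb", "aaabbbbbbbabbaabbbbb", "a"]

emit factor 1: 'abb' (i=0, period=3)
emit factor 2: 'abb' (i=3, period=3)
emit factor 3: 'aaabbbbbbbabbaabbbbb' (i=6, period=20)
emit factor 4: 'a' (i=26, period=1)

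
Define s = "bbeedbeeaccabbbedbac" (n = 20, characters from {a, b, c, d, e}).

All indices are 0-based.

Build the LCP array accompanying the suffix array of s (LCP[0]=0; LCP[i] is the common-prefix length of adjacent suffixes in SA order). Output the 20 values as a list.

[0, 1, 2, 0, 1, 2, 3, 1, 2, 3, 0, 1, 1, 0, 2, 0, 1, 3, 1, 2]

rank | idx | suffix
   0 |  11 | abbbedbac
   1 |  18 | ac
   2 |   8 | accabbbedbac
   3 |  17 | bac
   4 |  12 | bbbedbac
   5 |  13 | bbedbac
   6 |   0 | bbeedbeeaccabbbedbac
   7 |  14 | bedbac
   8 |   5 | beeaccabbbedbac
   9 |   1 | beedbeeaccabbbedbac
  10 |  19 | c
  11 |  10 | cabbbedbac
  12 |   9 | ccabbbedbac
  13 |  16 | dbac
  14 |   4 | dbeeaccabbbedbac
  15 |   7 | eaccabbbedbac
  16 |  15 | edbac
  17 |   3 | edbeeaccabbbedbac
  18 |   6 | eeaccabbbedbac
  19 |   2 | eedbeeaccabbbedbac

SA = [11, 18, 8, 17, 12, 13, 0, 14, 5, 1, 19, 10, 9, 16, 4, 7, 15, 3, 6, 2]
rank  pair      lcp
   1  s[11:],s[18:]  1  'a'
   2  s[18:],s[8:]  2  'ac'
   3  s[8:],s[17:]  0  ''
   4  s[17:],s[12:]  1  'b'
   5  s[12:],s[13:]  2  'bb'
   6  s[13:],s[0:]  3  'bbe'
   7  s[0:],s[14:]  1  'b'
   8  s[14:],s[5:]  2  'be'
   9  s[5:],s[1:]  3  'bee'
  10  s[1:],s[19:]  0  ''
  11  s[19:],s[10:]  1  'c'
  12  s[10:],s[9:]  1  'c'
  13  s[9:],s[16:]  0  ''
  14  s[16:],s[4:]  2  'db'
  15  s[4:],s[7:]  0  ''
  16  s[7:],s[15:]  1  'e'
  17  s[15:],s[3:]  3  'edb'
  18  s[3:],s[6:]  1  'e'
  19  s[6:],s[2:]  2  'ee'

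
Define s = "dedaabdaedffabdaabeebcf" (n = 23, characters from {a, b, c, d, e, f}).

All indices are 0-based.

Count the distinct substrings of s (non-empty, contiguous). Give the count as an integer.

246

rank | idx | suffix
   0 |   3 | aabdaedffabdaabeebcf
   1 |  15 | aabeebcf
   2 |  12 | abdaabeebcf
   3 |   4 | abdaedffabdaabeebcf
   4 |  16 | abeebcf
   5 |   7 | aedffabdaabeebcf
   6 |  20 | bcf
   7 |  13 | bdaabeebcf
   8 |   5 | bdaedffabdaabeebcf
   9 |  17 | beebcf
  10 |  21 | cf
  11 |   2 | daabdaedffabdaabeebcf
  12 |  14 | daabeebcf
  13 |   6 | daedffabdaabeebcf
  14 |   0 | dedaabdaedffabdaabeebcf
  15 |   9 | dffabdaabeebcf
  16 |  19 | ebcf
  17 |   1 | edaabdaedffabdaabeebcf
  18 |   8 | edffabdaabeebcf
  19 |  18 | eebcf
  20 |  22 | f
  21 |  11 | fabdaabeebcf
  22 |  10 | ffabdaabeebcf

SA = [3, 15, 12, 4, 16, 7, 20, 13, 5, 17, 21, 2, 14, 6, 0, 9, 19, 1, 8, 18, 22, 11, 10]
[i] adj suffixes → lcp
  [1] 3/15 → 3 ('aab')
  [2] 15/12 → 1 ('a')
  [3] 12/4 → 4 ('abda')
  [4] 4/16 → 2 ('ab')
  [5] 16/7 → 1 ('a')
  [6] 7/20 → 0 ('')
  [7] 20/13 → 1 ('b')
  [8] 13/5 → 3 ('bda')
  [9] 5/17 → 1 ('b')
  [10] 17/21 → 0 ('')
  [11] 21/2 → 0 ('')
  [12] 2/14 → 4 ('daab')
  [13] 14/6 → 2 ('da')
  [14] 6/0 → 1 ('d')
  [15] 0/9 → 1 ('d')
  [16] 9/19 → 0 ('')
  [17] 19/1 → 1 ('e')
  [18] 1/8 → 2 ('ed')
  [19] 8/18 → 1 ('e')
  [20] 18/22 → 0 ('')
  [21] 22/11 → 1 ('f')
  [22] 11/10 → 1 ('f')

n(n+1)/2 = 23·24/2 = 276
Σ LCP = 0 + 3 + 1 + 4 + 2 + 1 + 0 + 1 + 3 + 1 + 0 + 0 + 4 + 2 + 1 + 1 + 0 + 1 + 2 + 1 + 0 + 1 + 1 = 30
distinct = 276 − 30 = 246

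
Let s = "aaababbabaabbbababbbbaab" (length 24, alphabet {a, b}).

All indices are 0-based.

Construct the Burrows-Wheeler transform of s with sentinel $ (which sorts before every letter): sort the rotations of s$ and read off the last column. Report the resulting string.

b$babababbabababbaababbaa

rank  rotation                   last
    0  $aaababbabaabbbababbbbaab  b
    1  aaababbabaabbbababbbbaab$  $
    2  aab$aaababbabaabbbababbbb  b
    3  aababbabaabbbababbbbaab$a  a
    4  aabbbababbbbaab$aaababbab  b
    5  ab$aaababbabaabbbababbbba  a
    6  abaabbbababbbbaab$aaababb  b
    7  ababbabaabbbababbbbaab$aa  a
    8  ababbbbaab$aaababbabaabbb  b
    9  abbabaabbbababbbbaab$aaab  b
   10  abbbababbbbaab$aaababbaba  a
   11  abbbbaab$aaababbabaabbbab  b
   12  b$aaababbabaabbbababbbbaa  a
   13  baab$aaababbabaabbbababbb  b
   14  baabbbababbbbaab$aaababba  a
   15  babaabbbababbbbaab$aaabab  b
   16  bababbbbaab$aaababbabaabb  b
   17  babbabaabbbababbbbaab$aaa  a
   18  babbbbaab$aaababbabaabbba  a
   19  bbaab$aaababbabaabbbababb  b
   20  bbabaabbbababbbbaab$aaaba  a
   21  bbababbbbaab$aaababbabaab  b
   22  bbbaab$aaababbabaabbbabab  b
   23  bbbababbbbaab$aaababbabaa  a
   24  bbbbaab$aaababbabaabbbaba  a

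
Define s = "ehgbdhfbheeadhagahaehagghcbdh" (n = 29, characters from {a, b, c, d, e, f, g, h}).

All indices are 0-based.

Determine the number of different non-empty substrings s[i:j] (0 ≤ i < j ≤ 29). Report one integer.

rank | idx | suffix
   0 |  11 | adhagahaehagghcbdh
   1 |  18 | aehagghcbdh
   2 |  14 | agahaehagghcbdh
   3 |  21 | agghcbdh
   4 |  16 | ahaehagghcbdh
   5 |  26 | bdh
   6 |   3 | bdhfbheeadhagahaehagghcbdh
   7 |   7 | bheeadhagahaehagghcbdh
   8 |  25 | cbdh
   9 |  27 | dh
  10 |  12 | dhagahaehagghcbdh
  11 |   4 | dhfbheeadhagahaehagghcbdh
  12 |  10 | eadhagahaehagghcbdh
  13 |   9 | eeadhagahaehagghcbdh
  14 |  19 | ehagghcbdh
  15 |   0 | ehgbdhfbheeadhagahaehagghcbdh
  16 |   6 | fbheeadhagahaehagghcbdh
  17 |  15 | gahaehagghcbdh
  18 |   2 | gbdhfbheeadhagahaehagghcbdh
  19 |  22 | gghcbdh
  20 |  23 | ghcbdh
  21 |  28 | h
  22 |  17 | haehagghcbdh
  23 |  13 | hagahaehagghcbdh
  24 |  20 | hagghcbdh
  25 |  24 | hcbdh
  26 |   8 | heeadhagahaehagghcbdh
  27 |   5 | hfbheeadhagahaehagghcbdh
  28 |   1 | hgbdhfbheeadhagahaehagghcbdh

SA = [11, 18, 14, 21, 16, 26, 3, 7, 25, 27, 12, 4, 10, 9, 19, 0, 6, 15, 2, 22, 23, 28, 17, 13, 20, 24, 8, 5, 1]
rank  pair      lcp
   1  s[11:],s[18:]  1  'a'
   2  s[18:],s[14:]  1  'a'
   3  s[14:],s[21:]  2  'ag'
   4  s[21:],s[16:]  1  'a'
   5  s[16:],s[26:]  0  ''
   6  s[26:],s[3:]  3  'bdh'
   7  s[3:],s[7:]  1  'b'
   8  s[7:],s[25:]  0  ''
   9  s[25:],s[27:]  0  ''
  10  s[27:],s[12:]  2  'dh'
  11  s[12:],s[4:]  2  'dh'
  12  s[4:],s[10:]  0  ''
  13  s[10:],s[9:]  1  'e'
  14  s[9:],s[19:]  1  'e'
  15  s[19:],s[0:]  2  'eh'
  16  s[0:],s[6:]  0  ''
  17  s[6:],s[15:]  0  ''
  18  s[15:],s[2:]  1  'g'
  19  s[2:],s[22:]  1  'g'
  20  s[22:],s[23:]  1  'g'
  21  s[23:],s[28:]  0  ''
  22  s[28:],s[17:]  1  'h'
  23  s[17:],s[13:]  2  'ha'
  24  s[13:],s[20:]  3  'hag'
  25  s[20:],s[24:]  1  'h'
  26  s[24:],s[8:]  1  'h'
  27  s[8:],s[5:]  1  'h'
  28  s[5:],s[1:]  1  'h'

n(n+1)/2 = 29·30/2 = 435
Σ LCP = 0 + 1 + 1 + 2 + 1 + 0 + 3 + 1 + 0 + 0 + 2 + 2 + 0 + 1 + 1 + 2 + 0 + 0 + 1 + 1 + 1 + 0 + 1 + 2 + 3 + 1 + 1 + 1 + 1 = 30
distinct = 435 − 30 = 405

405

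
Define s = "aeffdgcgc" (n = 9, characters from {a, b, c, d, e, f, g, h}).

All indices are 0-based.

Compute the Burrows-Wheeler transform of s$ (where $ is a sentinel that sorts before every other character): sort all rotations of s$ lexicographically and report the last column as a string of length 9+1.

rank  rotation    last
    0  $aeffdgcgc  c
    1  aeffdgcgc$  $
    2  c$aeffdgcg  g
    3  cgc$aeffdg  g
    4  dgcgc$aeff  f
    5  effdgcgc$a  a
    6  fdgcgc$aef  f
    7  ffdgcgc$ae  e
    8  gc$aeffdgc  c
    9  gcgc$aeffd  d

c$ggfafecd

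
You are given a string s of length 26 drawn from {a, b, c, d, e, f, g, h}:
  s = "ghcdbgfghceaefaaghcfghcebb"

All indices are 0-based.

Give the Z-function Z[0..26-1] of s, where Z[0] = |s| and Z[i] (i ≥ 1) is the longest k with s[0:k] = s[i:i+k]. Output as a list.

Z[0]=26
i=1: fresh scan; Z[1]=0
i=2: fresh scan; Z[2]=0
i=3: fresh scan; Z[3]=0
i=4: fresh scan; Z[4]=0
i=5: fresh scan; Z[5]=1 grow→box=[5,6)
i=6: fresh scan; Z[6]=0
i=7: fresh scan; Z[7]=3 grow→box=[7,10)
i=8: min(r-i=2, Z[1]=0)=0; Z[8]=0
i=9: min(r-i=1, Z[2]=0)=0; Z[9]=0
i=10: fresh scan; Z[10]=0
i=11: fresh scan; Z[11]=0
i=12: fresh scan; Z[12]=0
i=13: fresh scan; Z[13]=0
i=14: fresh scan; Z[14]=0
i=15: fresh scan; Z[15]=0
i=16: fresh scan; Z[16]=3 grow→box=[16,19)
i=17: min(r-i=2, Z[1]=0)=0; Z[17]=0
i=18: min(r-i=1, Z[2]=0)=0; Z[18]=0
i=19: fresh scan; Z[19]=0
i=20: fresh scan; Z[20]=3 grow→box=[20,23)
i=21: min(r-i=2, Z[1]=0)=0; Z[21]=0
i=22: min(r-i=1, Z[2]=0)=0; Z[22]=0
i=23: fresh scan; Z[23]=0
i=24: fresh scan; Z[24]=0
i=25: fresh scan; Z[25]=0

[26, 0, 0, 0, 0, 1, 0, 3, 0, 0, 0, 0, 0, 0, 0, 0, 3, 0, 0, 0, 3, 0, 0, 0, 0, 0]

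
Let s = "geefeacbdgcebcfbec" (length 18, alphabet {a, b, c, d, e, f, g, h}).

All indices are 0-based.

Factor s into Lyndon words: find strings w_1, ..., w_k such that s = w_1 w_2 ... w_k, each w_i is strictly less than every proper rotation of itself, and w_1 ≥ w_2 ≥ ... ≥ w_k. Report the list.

emit factor 1: 'g' (i=0, period=1)
emit factor 2: 'eef' (i=1, period=3)
emit factor 3: 'e' (i=4, period=1)
emit factor 4: 'acbdgcebcfbec' (i=5, period=13)

["g", "eef", "e", "acbdgcebcfbec"]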